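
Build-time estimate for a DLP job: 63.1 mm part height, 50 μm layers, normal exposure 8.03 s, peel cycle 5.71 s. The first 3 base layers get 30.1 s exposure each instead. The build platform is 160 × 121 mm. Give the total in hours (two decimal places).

Number of layers: 63.1 / 0.05 → 1262 (rounded up).
Base layers: 3 × (30.1 + 5.71) → 107.43 s.
Normal layers: 1259 × (8.03 + 5.71) → 17298.66 s.
Total = 107.43 + 17298.66 = 17406.09 s = 4.84 hours.

4.84 hours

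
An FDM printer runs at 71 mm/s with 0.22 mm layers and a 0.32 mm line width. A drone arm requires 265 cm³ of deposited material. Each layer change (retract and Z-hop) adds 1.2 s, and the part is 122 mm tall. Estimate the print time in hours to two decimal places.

Extrusion cross-section = 0.22 × 0.32 = 0.0704 mm².
Total extruded path = 265000/0.0704 = 3764204.5 mm.
Time extruding: 3764204.5 / 71 → 53017 s.
Layers = ⌈122/0.22⌉ = 555.
Z-hop total: 555 × 1.2 → 666 s.
Total = 53017 + 666 = 53683 s = 14.91 hours.

14.91 hours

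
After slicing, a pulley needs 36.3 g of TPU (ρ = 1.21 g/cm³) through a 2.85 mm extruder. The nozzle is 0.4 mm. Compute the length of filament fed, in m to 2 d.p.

Volume = 36.3 g / 1.21 g·cm⁻³ = 30 cm³ = 30000 mm³.
Cross-section of 2.85 mm filament: π·(2.85/2)² = 6.3794 mm².
L = V/A = 30000/6.3794 = 4702.64 mm → 4.70 m.

4.70 m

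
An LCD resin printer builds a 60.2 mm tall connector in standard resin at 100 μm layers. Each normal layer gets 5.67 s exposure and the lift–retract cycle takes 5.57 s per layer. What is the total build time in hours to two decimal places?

Number of layers: 60.2 / 0.1 → 602 (rounded up).
Per-layer time = 5.67 + 5.57 = 11.24 s.
Total = 602 × 11.24 = 6766.48 s = 1.88 hours.

1.88 hours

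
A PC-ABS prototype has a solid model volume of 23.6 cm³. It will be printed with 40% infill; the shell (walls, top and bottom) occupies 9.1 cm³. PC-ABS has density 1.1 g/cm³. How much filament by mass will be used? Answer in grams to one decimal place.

16.4 g

Interior volume: 23.6 − 9.1 → 14.5 cm³.
Infill volume: 0.40 × 14.5 → 5.8 cm³.
Total printed volume = 9.1 + 5.8, so 14.9 cm³.
Mass = 14.9 × 1.1, so 16.39 g.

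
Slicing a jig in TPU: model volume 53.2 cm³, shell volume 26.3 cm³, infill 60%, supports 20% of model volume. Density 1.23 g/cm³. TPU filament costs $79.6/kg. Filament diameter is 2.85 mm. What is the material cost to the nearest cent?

$5.20

Interior volume: 53.2 − 26.3 → 26.9 cm³.
Infill deposited = 0.60 × 26.9, so 16.14 cm³.
Support = 0.20 × 53.2 = 10.64 cm³.
Deposited volume: 26.3 + 16.14 + 10.64 → 53.08 cm³.
Mass: 53.08 × 1.23 → 65.2884 g.
Cost = 65.2884 g / 1000 × $79.6/kg = $5.20.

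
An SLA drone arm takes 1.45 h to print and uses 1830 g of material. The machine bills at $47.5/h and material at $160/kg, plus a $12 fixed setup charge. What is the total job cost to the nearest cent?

$373.68

Machine cost = 47.5 × 1.45, so $68.875.
Material charge: 160 × 1830/1000 → $292.80.
Total = 68.875 + 292.80 + 12 = 373.675 ≈ $373.68.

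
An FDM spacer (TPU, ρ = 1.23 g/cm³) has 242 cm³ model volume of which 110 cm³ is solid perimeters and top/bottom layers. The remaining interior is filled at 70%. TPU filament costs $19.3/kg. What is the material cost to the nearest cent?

Volume inside the shell = 242 − 110 = 132 cm³.
Infill volume = 0.70 × 132, so 92.4 cm³.
Total extruded = 110 + 92.4, so 202.4 cm³.
Mass = 202.4 × 1.23, so 248.952 g.
Cost = 248.952 g / 1000 × $19.3/kg = $4.80.

$4.80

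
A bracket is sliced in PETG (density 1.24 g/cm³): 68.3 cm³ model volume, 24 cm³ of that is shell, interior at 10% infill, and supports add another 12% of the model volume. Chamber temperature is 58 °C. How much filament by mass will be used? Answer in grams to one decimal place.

45.4 g

Infill region = 68.3 − 24 = 44.3 cm³.
Deposited infill = 0.10 × 44.3 = 4.43 cm³.
Support = 0.12 × 68.3, so 8.196 cm³.
Total extruded: 24 + 4.43 + 8.196 → 36.626 cm³.
Mass = 36.626 × 1.24, so 45.41624 g.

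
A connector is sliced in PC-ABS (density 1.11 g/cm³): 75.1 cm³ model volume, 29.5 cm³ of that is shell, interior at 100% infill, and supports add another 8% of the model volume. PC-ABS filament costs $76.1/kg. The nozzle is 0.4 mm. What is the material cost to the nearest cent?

$6.85

Volume inside the shell: 75.1 − 29.5 → 45.6 cm³.
Infill volume = 1.00 × 45.6, so 45.6 cm³.
Support: 0.08 × 75.1 → 6.008 cm³.
Total extruded: 29.5 + 45.6 + 6.008 → 81.108 cm³.
Mass = 81.108 × 1.11, so 90.02988 g.
Cost = 90.02988 g / 1000 × $76.1/kg = $6.85.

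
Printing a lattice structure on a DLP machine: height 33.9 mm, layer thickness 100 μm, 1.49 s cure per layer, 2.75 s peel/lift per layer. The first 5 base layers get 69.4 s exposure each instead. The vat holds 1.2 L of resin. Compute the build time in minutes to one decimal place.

29.6 minutes

Layers = ⌈33.9/0.1⌉ = 339.
Base layers = 5 × (69.4 + 2.75), so 360.75 s.
Normal layers: 334 × (1.49 + 2.75) → 1416.16 s.
Sum: 360.75 + 1416.16 = 1776.91 s → 29.6 minutes.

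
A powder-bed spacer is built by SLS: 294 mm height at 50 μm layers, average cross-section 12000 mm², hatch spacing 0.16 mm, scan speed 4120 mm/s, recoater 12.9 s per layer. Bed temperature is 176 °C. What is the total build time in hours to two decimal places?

50.80 hours

Layers = ⌈294/0.05⌉ = 5880.
Hatch length per layer = 12000 / 0.16, so 75000 mm.
Scan time per layer = 75000 / 4120, so 18.2039 s.
Time per layer = 18.2039 + 12.9 = 31.1039 s.
Total: 5880 × 31.1039 s = 182890.932 s → 50.80 hours.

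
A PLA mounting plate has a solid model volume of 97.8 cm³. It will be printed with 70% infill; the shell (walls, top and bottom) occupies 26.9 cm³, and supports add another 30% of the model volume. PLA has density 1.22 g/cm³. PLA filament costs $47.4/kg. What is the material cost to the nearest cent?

Interior volume = 97.8 − 26.9 = 70.9 cm³.
Infill volume: 0.70 × 70.9 → 49.63 cm³.
Support: 0.30 × 97.8 → 29.34 cm³.
Deposited volume = 26.9 + 49.63 + 29.34 = 105.87 cm³.
Mass = 105.87 × 1.22 = 129.1614 g.
Cost = 129.1614 g / 1000 × $47.4/kg = $6.12.

$6.12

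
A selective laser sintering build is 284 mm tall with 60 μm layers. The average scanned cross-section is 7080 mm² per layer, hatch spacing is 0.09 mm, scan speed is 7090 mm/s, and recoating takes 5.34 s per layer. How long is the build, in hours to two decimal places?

21.61 hours

Layer count = ceil(284 / 0.06) = 4734.
Per-layer scan distance = 7080 / 0.09 = 78666.7 mm.
Scan time per layer: 78666.7 / 7090 → 11.0954 s.
Time per layer: 11.0954 + 5.34 → 16.4354 s.
Total: 4734 × 16.4354 s = 77805.1836 s → 21.61 hours.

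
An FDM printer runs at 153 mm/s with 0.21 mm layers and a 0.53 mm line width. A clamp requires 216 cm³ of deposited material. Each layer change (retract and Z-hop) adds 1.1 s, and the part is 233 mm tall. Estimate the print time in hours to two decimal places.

Extrusion cross-section: 0.21 × 0.53 → 0.1113 mm².
Path length: 216000 mm³ / 0.1113 mm² → 1940700.8 mm.
Print-move time = 1940700.8 / 153, so 12684.3 s.
Layer count = ceil(233 / 0.21) = 1110.
Layer-change overhead = 1110 × 1.1, so 1221 s.
Altogether 12684.3 + 1221 = 13905.3 s, i.e. 3.86 hours.

3.86 hours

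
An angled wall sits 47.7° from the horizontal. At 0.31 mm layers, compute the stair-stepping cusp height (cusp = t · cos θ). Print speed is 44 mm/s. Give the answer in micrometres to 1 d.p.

Cusp = layer height × cos(47.7°) = 0.31 × 0.6730 = 0.20863 mm = 208.6 μm.

208.6 μm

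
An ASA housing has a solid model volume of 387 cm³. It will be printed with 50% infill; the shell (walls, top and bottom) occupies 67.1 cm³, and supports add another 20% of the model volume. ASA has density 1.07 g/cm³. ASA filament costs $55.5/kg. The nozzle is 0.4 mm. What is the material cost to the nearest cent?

$18.08

Interior volume = 387 − 67.1 = 319.9 cm³.
Infill volume = 0.50 × 319.9 = 159.95 cm³.
Support = 0.20 × 387, so 77.4 cm³.
Total extruded = 67.1 + 159.95 + 77.4, so 304.45 cm³.
Mass = 304.45 × 1.07 = 325.7615 g.
At $55.5/kg: 325.7615/1000 × 55.5 = $18.08.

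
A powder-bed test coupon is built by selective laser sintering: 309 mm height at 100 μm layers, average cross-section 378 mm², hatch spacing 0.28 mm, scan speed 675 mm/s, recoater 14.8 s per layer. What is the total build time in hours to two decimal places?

Number of layers: 309 / 0.1 → 3090 (rounded up).
Hatch length per layer: 378 / 0.28 → 1350 mm.
Laser time per layer = 1350 / 675, so 2 s.
Per-layer time: 2 + 14.8 → 16.8 s.
Build time = 3090 × 16.8 = 51912 s = 14.42 hours.

14.42 hours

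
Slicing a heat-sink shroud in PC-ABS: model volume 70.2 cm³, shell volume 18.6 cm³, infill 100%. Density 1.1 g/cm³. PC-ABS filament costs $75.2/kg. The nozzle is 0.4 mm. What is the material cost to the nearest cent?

Interior volume = 70.2 − 18.6 = 51.6 cm³.
Deposited infill = 1.00 × 51.6, so 51.6 cm³.
Total printed volume = 18.6 + 51.6 = 70.2 cm³.
Mass = 70.2 × 1.1 = 77.22 g.
Cost = 77.22 g / 1000 × $75.2/kg = $5.81.

$5.81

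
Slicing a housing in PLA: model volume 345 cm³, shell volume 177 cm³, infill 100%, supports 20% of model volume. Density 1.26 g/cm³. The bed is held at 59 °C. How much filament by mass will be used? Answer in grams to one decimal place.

521.6 g

Interior volume = 345 − 177, so 168 cm³.
Deposited infill: 1.00 × 168 → 168 cm³.
Support = 0.20 × 345 = 69 cm³.
Total printed volume = 177 + 168 + 69 = 414 cm³.
Mass: 414 × 1.26 → 521.64 g.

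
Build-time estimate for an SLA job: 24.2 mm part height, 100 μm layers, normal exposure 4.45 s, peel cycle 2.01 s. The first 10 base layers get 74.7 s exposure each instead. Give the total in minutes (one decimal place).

37.8 minutes

Number of layers: 24.2 / 0.1 → 242 (rounded up).
Burn-in layers = 10 × (74.7 + 2.01), so 767.1 s.
Remaining layers: 232 × (4.45 + 2.01) → 1498.72 s.
Sum: 767.1 + 1498.72 = 2265.82 s → 37.8 minutes.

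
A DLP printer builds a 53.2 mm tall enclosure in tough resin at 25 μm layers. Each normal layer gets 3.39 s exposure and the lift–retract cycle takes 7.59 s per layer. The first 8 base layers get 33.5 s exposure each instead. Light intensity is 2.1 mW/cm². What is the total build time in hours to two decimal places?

Layers = ⌈53.2/0.025⌉ = 2128.
Bottom layers = 8 × (33.5 + 7.59) = 328.72 s.
Normal layers = 2120 × (3.39 + 7.59) = 23277.6 s.
Total = 328.72 + 23277.6 = 23606.32 s = 6.56 hours.

6.56 hours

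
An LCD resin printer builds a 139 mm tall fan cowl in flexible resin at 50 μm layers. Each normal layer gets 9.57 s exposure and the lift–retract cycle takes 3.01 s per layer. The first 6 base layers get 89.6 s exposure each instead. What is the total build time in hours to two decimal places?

Layers = ⌈139/0.05⌉ = 2780.
Burn-in layers = 6 × (89.6 + 3.01) = 555.66 s.
Remaining layers = 2774 × (9.57 + 3.01), so 34896.92 s.
Sum: 555.66 + 34896.92 = 35452.58 s → 9.85 hours.

9.85 hours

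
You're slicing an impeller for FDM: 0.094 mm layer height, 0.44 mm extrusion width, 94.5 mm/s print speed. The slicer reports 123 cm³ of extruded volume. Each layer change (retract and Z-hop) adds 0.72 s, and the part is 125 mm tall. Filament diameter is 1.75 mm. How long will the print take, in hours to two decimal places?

9.01 hours

Extrusion cross-section: 0.094 × 0.44 → 0.04136 mm².
Total extruded path = 123000/0.04136 = 2973887.8 mm.
Extrusion time = 2973887.8 / 94.5, so 31469.7 s.
Layer count = ceil(125 / 0.094) = 1330.
Z-hop total: 1330 × 0.72 → 957.6 s.
Altogether 31469.7 + 957.6 = 32427.3 s, i.e. 9.01 hours.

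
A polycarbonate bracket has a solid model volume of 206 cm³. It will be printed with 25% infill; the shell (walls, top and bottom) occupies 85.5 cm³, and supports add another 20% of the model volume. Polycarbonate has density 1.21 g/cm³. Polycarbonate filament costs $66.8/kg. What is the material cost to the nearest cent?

$12.68

Interior volume = 206 − 85.5, so 120.5 cm³.
Infill volume = 0.25 × 120.5, so 30.125 cm³.
Support: 0.20 × 206 → 41.2 cm³.
Total extruded = 85.5 + 30.125 + 41.2 = 156.825 cm³.
Mass = 156.825 × 1.21 = 189.75825 g.
At $66.8/kg: 189.75825/1000 × 66.8 = $12.68.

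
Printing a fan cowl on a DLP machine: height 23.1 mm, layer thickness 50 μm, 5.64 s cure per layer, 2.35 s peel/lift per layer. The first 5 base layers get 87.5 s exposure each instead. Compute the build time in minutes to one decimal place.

Layer count = ceil(23.1 / 0.05) = 462.
Burn-in layers: 5 × (87.5 + 2.35) → 449.25 s.
Remaining layers = 457 × (5.64 + 2.35) = 3651.43 s.
Total = 449.25 + 3651.43 = 4100.68 s = 68.3 minutes.

68.3 minutes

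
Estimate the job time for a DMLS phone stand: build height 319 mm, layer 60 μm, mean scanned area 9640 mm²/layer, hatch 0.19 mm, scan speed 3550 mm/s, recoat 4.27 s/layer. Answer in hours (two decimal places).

Number of layers: 319 / 0.06 → 5317 (rounded up).
Per-layer scan distance: 9640 / 0.19 → 50736.8 mm.
Laser time per layer = 50736.8 / 3550, so 14.2921 s.
Per-layer time: 14.2921 + 4.27 → 18.5621 s.
Build time = 5317 × 18.5621 = 98694.6857 s = 27.42 hours.

27.42 hours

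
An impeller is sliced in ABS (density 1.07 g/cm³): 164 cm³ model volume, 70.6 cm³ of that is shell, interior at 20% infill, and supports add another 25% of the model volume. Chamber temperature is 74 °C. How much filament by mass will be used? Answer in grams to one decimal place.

139.4 g

Interior volume = 164 − 70.6 = 93.4 cm³.
Infill deposited = 0.20 × 93.4 = 18.68 cm³.
Support: 0.25 × 164 → 41 cm³.
Total extruded = 70.6 + 18.68 + 41 = 130.28 cm³.
Mass = 130.28 × 1.07, so 139.3996 g.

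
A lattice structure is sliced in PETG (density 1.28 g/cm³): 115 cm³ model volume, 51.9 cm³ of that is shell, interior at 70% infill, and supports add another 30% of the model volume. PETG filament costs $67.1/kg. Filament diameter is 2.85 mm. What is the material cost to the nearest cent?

$11.21

Volume inside the shell = 115 − 51.9, so 63.1 cm³.
Deposited infill: 0.70 × 63.1 → 44.17 cm³.
Support = 0.30 × 115, so 34.5 cm³.
Total extruded: 51.9 + 44.17 + 34.5 → 130.57 cm³.
Mass: 130.57 × 1.28 → 167.1296 g.
At $67.1/kg: 167.1296/1000 × 67.1 = $11.21.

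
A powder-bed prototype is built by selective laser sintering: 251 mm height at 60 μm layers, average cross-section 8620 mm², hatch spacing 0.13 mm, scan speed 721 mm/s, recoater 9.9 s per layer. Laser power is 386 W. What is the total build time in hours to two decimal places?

118.39 hours

Layer count = ceil(251 / 0.06) = 4184.
Hatch length per layer: 8620 / 0.13 → 66307.7 mm.
Scan time per layer = 66307.7 / 721, so 91.9663 s.
Time per layer = 91.9663 + 9.9, so 101.8663 s.
4184 layers × 101.8663 s/layer = 426208.5992 s, i.e. 118.39 hours.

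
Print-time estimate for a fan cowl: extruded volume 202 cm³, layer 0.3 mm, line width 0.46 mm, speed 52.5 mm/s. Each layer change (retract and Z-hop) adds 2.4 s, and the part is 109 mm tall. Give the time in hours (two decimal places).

Extrusion cross-section = 0.3 × 0.46, so 0.138 mm².
Path length: 202000 mm³ / 0.138 mm² → 1463768.1 mm.
Print-move time: 1463768.1 / 52.5 → 27881.3 s.
Layer count = ceil(109 / 0.3) = 364.
Non-print overhead: 364 × 2.4 → 873.6 s.
Total = 27881.3 + 873.6 = 28754.9 s = 7.99 hours.

7.99 hours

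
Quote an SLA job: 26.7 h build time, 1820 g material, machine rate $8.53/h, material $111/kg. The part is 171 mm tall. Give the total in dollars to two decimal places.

$429.77

Time charge = 8.53 × 26.7, so $227.751.
Feedstock cost = 111 × 1820/1000, so $202.02.
Total = 227.751 + 202.02 = 429.771 ≈ $429.77.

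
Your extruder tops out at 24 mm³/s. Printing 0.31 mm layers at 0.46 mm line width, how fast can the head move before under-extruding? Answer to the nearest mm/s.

168 mm/s

Extrusion cross-section = 0.31 × 0.46, so 0.1426 mm².
Max speed = 24 / 0.1426 = 168.30 ≈ 168 mm/s.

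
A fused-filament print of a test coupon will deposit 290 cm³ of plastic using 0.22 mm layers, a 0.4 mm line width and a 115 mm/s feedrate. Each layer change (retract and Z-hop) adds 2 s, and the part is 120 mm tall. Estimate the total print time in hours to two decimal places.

Line area: 0.22 × 0.4 → 0.088 mm².
Toolpath length = 290 cm³ / 0.088 mm² = 290000 / 0.088 = 3295454.5 mm.
Extrusion time = 3295454.5 / 115, so 28656.1 s.
Layer count = ceil(120 / 0.22) = 546.
Z-hop total: 546 × 2 → 1092 s.
Altogether 28656.1 + 1092 = 29748.1 s, i.e. 8.26 hours.

8.26 hours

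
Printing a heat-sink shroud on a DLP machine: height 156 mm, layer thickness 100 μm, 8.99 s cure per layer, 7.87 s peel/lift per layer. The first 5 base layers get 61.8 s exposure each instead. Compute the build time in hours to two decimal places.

Layers = ⌈156/0.1⌉ = 1560.
Base layers = 5 × (61.8 + 7.87) = 348.35 s.
Regular layers = 1555 × (8.99 + 7.87), so 26217.3 s.
Total = 348.35 + 26217.3 = 26565.65 s = 7.38 hours.

7.38 hours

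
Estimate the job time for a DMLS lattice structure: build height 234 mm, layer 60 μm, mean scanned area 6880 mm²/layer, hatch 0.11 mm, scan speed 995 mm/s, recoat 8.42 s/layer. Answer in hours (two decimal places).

77.22 hours

Layers = ⌈234/0.06⌉ = 3900.
Scan path per layer = 6880 / 0.11, so 62545.5 mm.
Scan time per layer: 62545.5 / 995 → 62.8598 s.
Layer cycle = 62.8598 + 8.42 = 71.2798 s.
Total: 3900 × 71.2798 s = 277991.22 s → 77.22 hours.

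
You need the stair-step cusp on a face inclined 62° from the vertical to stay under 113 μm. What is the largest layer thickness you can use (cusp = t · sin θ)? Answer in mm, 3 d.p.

0.128 mm

Layer height = cusp / sin(62°) = 0.113 / 0.8829 = 0.128 mm.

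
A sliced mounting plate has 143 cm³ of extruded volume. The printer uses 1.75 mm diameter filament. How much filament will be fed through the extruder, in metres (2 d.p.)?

Filament cross-section = π × (1.75/2)² = 2.4053 mm².
Length = 143 cm³ / 2.4053 mm² = 143000 / 2.4053 = 59452.04 mm = 59.45 m.

59.45 m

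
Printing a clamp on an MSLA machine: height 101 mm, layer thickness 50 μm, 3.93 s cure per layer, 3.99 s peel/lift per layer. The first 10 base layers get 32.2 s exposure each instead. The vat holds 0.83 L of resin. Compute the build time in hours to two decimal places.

Layers = ⌈101/0.05⌉ = 2020.
Bottom layers = 10 × (32.2 + 3.99), so 361.9 s.
Regular layers: 2010 × (3.93 + 3.99) → 15919.2 s.
Total = 361.9 + 15919.2 = 16281.1 s = 4.52 hours.

4.52 hours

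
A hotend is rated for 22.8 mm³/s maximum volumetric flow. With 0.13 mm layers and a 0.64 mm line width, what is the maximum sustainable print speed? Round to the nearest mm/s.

274 mm/s

Extrusion cross-section = 0.13 × 0.64 = 0.0832 mm².
Max speed = 22.8 / 0.0832 = 274.04 ≈ 274 mm/s.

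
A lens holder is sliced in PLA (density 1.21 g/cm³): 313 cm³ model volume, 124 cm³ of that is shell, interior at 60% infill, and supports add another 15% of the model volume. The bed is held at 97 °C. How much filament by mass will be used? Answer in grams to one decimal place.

Interior volume: 313 − 124 → 189 cm³.
Deposited infill: 0.60 × 189 → 113.4 cm³.
Support: 0.15 × 313 → 46.95 cm³.
Total extruded = 124 + 113.4 + 46.95 = 284.35 cm³.
Mass = 284.35 × 1.21 = 344.0635 g.

344.1 g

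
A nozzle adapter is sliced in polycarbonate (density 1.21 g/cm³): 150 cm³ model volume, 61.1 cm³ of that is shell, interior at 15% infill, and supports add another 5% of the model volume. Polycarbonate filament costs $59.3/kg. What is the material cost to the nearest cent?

Interior volume = 150 − 61.1, so 88.9 cm³.
Infill deposited = 0.15 × 88.9 = 13.335 cm³.
Support = 0.05 × 150, so 7.5 cm³.
Total extruded: 61.1 + 13.335 + 7.5 → 81.935 cm³.
Mass = 81.935 × 1.21 = 99.14135 g.
Cost = 99.14135 g / 1000 × $59.3/kg = $5.88.

$5.88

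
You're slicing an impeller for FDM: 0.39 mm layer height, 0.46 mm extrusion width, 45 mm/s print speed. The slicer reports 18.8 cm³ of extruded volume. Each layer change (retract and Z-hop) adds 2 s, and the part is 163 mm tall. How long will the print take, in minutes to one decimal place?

52.7 minutes

Bead cross-section: 0.39 × 0.46 → 0.1794 mm².
Total extruded path = 18800/0.1794 = 104793.8 mm.
Print-move time = 104793.8 / 45, so 2328.8 s.
Layer count = ceil(163 / 0.39) = 418.
Non-print overhead: 418 × 2 → 836 s.
Total = 2328.8 + 836 = 3164.8 s = 52.7 minutes.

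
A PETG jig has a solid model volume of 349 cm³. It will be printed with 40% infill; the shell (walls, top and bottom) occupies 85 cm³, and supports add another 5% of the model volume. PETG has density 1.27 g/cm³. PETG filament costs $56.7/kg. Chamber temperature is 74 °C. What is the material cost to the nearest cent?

$14.98

Volume inside the shell = 349 − 85 = 264 cm³.
Infill volume = 0.40 × 264, so 105.6 cm³.
Support = 0.05 × 349, so 17.45 cm³.
Deposited volume: 85 + 105.6 + 17.45 → 208.05 cm³.
Mass = 208.05 × 1.27 = 264.2235 g.
At $56.7/kg: 264.2235/1000 × 56.7 = $14.98.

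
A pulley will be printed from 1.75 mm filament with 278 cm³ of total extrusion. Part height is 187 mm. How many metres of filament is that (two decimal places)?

Cross-section of 1.75 mm filament: π·(1.75/2)² = 2.4053 mm².
Length = 278 cm³ / 2.4053 mm² = 278000 / 2.4053 = 115578.1 mm = 115.58 m.

115.58 m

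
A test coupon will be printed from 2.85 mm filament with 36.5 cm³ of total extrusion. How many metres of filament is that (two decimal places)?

Filament cross-section = π × (2.85/2)² = 6.3794 mm².
L = 36500 mm³ / 6.3794 mm² = 5721.54 mm, i.e. 5.72 m.

5.72 m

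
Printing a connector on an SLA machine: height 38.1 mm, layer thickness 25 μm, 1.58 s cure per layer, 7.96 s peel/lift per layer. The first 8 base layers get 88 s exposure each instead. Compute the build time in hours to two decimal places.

Number of layers: 38.1 / 0.025 → 1524 (rounded up).
Bottom layers = 8 × (88 + 7.96), so 767.68 s.
Regular layers = 1516 × (1.58 + 7.96), so 14462.64 s.
Sum: 767.68 + 14462.64 = 15230.32 s → 4.23 hours.

4.23 hours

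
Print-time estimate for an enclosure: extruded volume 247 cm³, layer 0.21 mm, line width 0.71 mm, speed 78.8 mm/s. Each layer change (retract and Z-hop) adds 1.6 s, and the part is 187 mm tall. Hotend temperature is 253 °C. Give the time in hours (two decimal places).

Line area = 0.21 × 0.71, so 0.1491 mm².
Total extruded path = 247000/0.1491 = 1656606.3 mm.
Print-move time = 1656606.3 / 78.8 = 21022.9 s.
Layers = ⌈187/0.21⌉ = 891.
Layer-change overhead = 891 × 1.6 = 1425.6 s.
Total = 21022.9 + 1425.6 = 22448.5 s = 6.24 hours.

6.24 hours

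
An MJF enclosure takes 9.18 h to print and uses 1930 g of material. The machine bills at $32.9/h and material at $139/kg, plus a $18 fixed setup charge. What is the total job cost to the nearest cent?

$588.29

Machine-time cost: 32.9 × 9.18 → $302.022.
Material cost = 139 × 1930/1000, so $268.27.
Adding setup: 302.022 + 268.27 + 18 → 588.292 ≈ $588.29.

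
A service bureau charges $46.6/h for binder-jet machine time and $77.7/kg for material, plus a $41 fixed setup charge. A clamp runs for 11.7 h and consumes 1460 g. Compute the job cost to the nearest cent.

$699.66

Time charge: 46.6 × 11.7 → $545.22.
Feedstock cost: 77.7 × 1460/1000 → $113.442.
Total = 545.22 + 113.442 + 41 = 699.662 ≈ $699.66.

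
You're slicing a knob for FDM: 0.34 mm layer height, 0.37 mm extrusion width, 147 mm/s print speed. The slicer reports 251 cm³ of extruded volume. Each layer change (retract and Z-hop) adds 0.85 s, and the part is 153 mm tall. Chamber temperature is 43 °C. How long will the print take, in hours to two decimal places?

Extrusion cross-section = 0.34 × 0.37, so 0.1258 mm².
Total extruded path = 251000/0.1258 = 1995230.5 mm.
Print-move time = 1995230.5 / 147, so 13573 s.
Layer count = ceil(153 / 0.34) = 450.
Layer-change overhead = 450 × 0.85 = 382.5 s.
Total = 13573 + 382.5 = 13955.5 s = 3.88 hours.

3.88 hours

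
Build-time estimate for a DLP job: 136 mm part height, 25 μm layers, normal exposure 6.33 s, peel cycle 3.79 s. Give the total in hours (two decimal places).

15.29 hours

Layers = ⌈136/0.025⌉ = 5440.
Cycle time = 6.33 + 3.79 = 10.12 s.
Total = 5440 × 10.12 = 55052.8 s = 15.29 hours.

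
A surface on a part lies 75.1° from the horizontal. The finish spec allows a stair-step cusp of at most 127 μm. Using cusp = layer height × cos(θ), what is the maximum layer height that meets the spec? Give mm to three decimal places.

0.494 mm

cos(75.1°) = 0.2571; t_max = 0.127/0.2571 = 0.494 mm.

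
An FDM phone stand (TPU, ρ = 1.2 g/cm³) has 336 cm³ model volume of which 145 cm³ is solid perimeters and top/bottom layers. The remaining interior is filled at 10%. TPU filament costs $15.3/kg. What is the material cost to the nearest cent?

Volume inside the shell: 336 − 145 → 191 cm³.
Infill volume: 0.10 × 191 → 19.1 cm³.
Total extruded = 145 + 19.1 = 164.1 cm³.
Mass: 164.1 × 1.2 → 196.92 g.
At $15.3/kg: 196.92/1000 × 15.3 = $3.01.

$3.01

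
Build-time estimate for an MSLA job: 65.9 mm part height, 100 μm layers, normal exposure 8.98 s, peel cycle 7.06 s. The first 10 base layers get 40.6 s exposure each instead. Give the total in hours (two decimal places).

3.02 hours

Number of layers: 65.9 / 0.1 → 659 (rounded up).
Base layers = 10 × (40.6 + 7.06) = 476.6 s.
Regular layers: 649 × (8.98 + 7.06) → 10409.96 s.
Sum: 476.6 + 10409.96 = 10886.56 s → 3.02 hours.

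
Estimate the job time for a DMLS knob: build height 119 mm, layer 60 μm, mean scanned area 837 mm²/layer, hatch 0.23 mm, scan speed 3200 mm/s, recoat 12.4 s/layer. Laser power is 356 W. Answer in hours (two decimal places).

Layer count = ceil(119 / 0.06) = 1984.
Per-layer scan distance = 837 / 0.23, so 3639.1 mm.
Scan time per layer = 3639.1 / 3200 = 1.1372 s.
Layer cycle = 1.1372 + 12.4 = 13.5372 s.
Build time = 1984 × 13.5372 = 26857.8048 s = 7.46 hours.

7.46 hours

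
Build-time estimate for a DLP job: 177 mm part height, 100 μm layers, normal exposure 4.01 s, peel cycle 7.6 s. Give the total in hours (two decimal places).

Number of layers: 177 / 0.1 → 1770 (rounded up).
Each layer takes = 4.01 + 7.6, so 11.61 s.
Build time: 1770 × 11.61 s = 20549.7 s, i.e. 5.71 hours.

5.71 hours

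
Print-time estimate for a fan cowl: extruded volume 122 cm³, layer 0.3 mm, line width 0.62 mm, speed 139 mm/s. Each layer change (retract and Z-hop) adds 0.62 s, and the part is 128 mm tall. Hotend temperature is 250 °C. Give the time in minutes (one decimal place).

83.1 minutes

Bead cross-section: 0.3 × 0.62 → 0.186 mm².
Path length: 122000 mm³ / 0.186 mm² → 655914 mm.
Time extruding: 655914 / 139 → 4718.8 s.
Layers = ⌈128/0.3⌉ = 427.
Layer-change overhead = 427 × 0.62 = 264.74 s.
Altogether 4718.8 + 264.74 = 4983.54 s, i.e. 83.1 minutes.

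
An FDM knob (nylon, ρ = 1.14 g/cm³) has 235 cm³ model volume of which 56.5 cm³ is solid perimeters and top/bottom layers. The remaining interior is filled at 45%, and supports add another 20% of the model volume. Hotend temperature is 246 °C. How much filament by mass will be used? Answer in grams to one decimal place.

Volume inside the shell = 235 − 56.5 = 178.5 cm³.
Infill volume: 0.45 × 178.5 → 80.325 cm³.
Support = 0.20 × 235, so 47 cm³.
Deposited volume = 56.5 + 80.325 + 47 = 183.825 cm³.
Mass = 183.825 × 1.14, so 209.5605 g.

209.6 g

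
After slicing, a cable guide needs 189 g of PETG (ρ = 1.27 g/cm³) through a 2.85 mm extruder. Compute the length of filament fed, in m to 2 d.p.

23.33 m

Volume = 189 g / 1.27 g·cm⁻³ = 148.8189 cm³ = 148818.9 mm³.
Cross-section of 2.85 mm filament: π·(2.85/2)² = 6.3794 mm².
Length = 148818.9 / 6.3794 = 23328.04 mm = 23.33 m.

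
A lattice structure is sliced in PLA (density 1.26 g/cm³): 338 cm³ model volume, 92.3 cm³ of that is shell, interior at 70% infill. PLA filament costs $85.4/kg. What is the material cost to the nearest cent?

Infill region = 338 − 92.3 = 245.7 cm³.
Infill deposited = 0.70 × 245.7 = 171.99 cm³.
Deposited volume = 92.3 + 171.99 = 264.29 cm³.
Mass = 264.29 × 1.26 = 333.0054 g.
Cost = 333.0054 g / 1000 × $85.4/kg = $28.44.

$28.44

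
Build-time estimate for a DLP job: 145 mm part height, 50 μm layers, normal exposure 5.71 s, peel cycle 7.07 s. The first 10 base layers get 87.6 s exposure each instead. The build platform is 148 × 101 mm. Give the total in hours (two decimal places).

10.52 hours

Layer count = ceil(145 / 0.05) = 2900.
Base layers = 10 × (87.6 + 7.07), so 946.7 s.
Regular layers: 2890 × (5.71 + 7.07) → 36934.2 s.
Sum: 946.7 + 36934.2 = 37880.9 s → 10.52 hours.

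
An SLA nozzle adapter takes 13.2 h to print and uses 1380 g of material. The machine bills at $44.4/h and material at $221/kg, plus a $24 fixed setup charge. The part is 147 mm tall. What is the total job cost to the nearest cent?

$915.06

Machine cost = 44.4 × 13.2 = $586.08.
Feedstock cost: 221 × 1380/1000 → $304.98.
Total = 586.08 + 304.98 + 24 = $915.06.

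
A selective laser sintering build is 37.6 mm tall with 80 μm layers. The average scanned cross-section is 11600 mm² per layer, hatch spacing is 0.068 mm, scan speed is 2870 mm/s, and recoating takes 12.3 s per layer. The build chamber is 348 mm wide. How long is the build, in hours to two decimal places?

9.37 hours

Layer count = ceil(37.6 / 0.08) = 470.
Scan path per layer = 11600 / 0.068 = 170588.2 mm.
Scan time per layer = 170588.2 / 2870, so 59.4384 s.
Per-layer time = 59.4384 + 12.3 = 71.7384 s.
Total: 470 × 71.7384 s = 33717.048 s → 9.37 hours.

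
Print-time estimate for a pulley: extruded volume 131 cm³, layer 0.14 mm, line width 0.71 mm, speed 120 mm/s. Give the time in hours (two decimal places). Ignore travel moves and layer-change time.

3.05 hours

Line area = 0.14 × 0.71 = 0.0994 mm².
Total extruded path = 131000/0.0994 = 1317907.4 mm.
Extrusion time = 1317907.4 / 120, so 10982.6 s.
10982.6 s = 3.05 hours.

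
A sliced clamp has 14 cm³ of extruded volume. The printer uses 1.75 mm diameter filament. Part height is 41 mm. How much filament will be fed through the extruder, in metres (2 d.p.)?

Cross-section of 1.75 mm filament: π·(1.75/2)² = 2.4053 mm².
L = 14000 mm³ / 2.4053 mm² = 5820.48 mm, i.e. 5.82 m.

5.82 m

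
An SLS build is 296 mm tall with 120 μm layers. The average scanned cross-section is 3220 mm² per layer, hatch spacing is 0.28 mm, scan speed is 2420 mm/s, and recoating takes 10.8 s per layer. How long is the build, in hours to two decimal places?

Layer count = ceil(296 / 0.12) = 2467.
Scan path per layer: 3220 / 0.28 → 11500 mm.
Per-layer scan time: 11500 / 2420 → 4.7521 s.
Layer cycle = 4.7521 + 10.8 = 15.5521 s.
Build time = 2467 × 15.5521 = 38367.0307 s = 10.66 hours.

10.66 hours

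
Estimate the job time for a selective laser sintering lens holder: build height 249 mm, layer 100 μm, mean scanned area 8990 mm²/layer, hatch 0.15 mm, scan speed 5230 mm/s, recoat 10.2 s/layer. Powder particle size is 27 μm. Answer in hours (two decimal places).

Layer count = ceil(249 / 0.1) = 2490.
Hatch length per layer = 8990 / 0.15, so 59933.3 mm.
Per-layer scan time: 59933.3 / 5230 → 11.4595 s.
Layer cycle = 11.4595 + 10.2, so 21.6595 s.
2490 layers × 21.6595 s/layer = 53932.155 s, i.e. 14.98 hours.

14.98 hours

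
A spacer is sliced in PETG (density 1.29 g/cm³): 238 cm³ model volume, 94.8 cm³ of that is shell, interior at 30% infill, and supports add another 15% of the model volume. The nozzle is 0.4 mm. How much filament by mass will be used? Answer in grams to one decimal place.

Interior volume = 238 − 94.8 = 143.2 cm³.
Deposited infill: 0.30 × 143.2 → 42.96 cm³.
Support = 0.15 × 238 = 35.7 cm³.
Total printed volume: 94.8 + 42.96 + 35.7 → 173.46 cm³.
Mass = 173.46 × 1.29 = 223.7634 g.

223.8 g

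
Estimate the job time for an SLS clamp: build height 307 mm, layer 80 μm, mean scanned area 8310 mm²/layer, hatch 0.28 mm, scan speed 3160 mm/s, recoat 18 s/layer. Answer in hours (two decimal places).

29.20 hours

Layers = ⌈307/0.08⌉ = 3838.
Hatch length per layer = 8310 / 0.28 = 29678.6 mm.
Scan time per layer = 29678.6 / 3160 = 9.392 s.
Layer cycle = 9.392 + 18 = 27.392 s.
3838 layers × 27.392 s/layer = 105130.496 s, i.e. 29.20 hours.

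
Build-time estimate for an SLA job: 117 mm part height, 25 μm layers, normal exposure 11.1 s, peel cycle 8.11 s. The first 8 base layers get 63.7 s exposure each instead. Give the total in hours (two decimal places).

25.09 hours

Number of layers: 117 / 0.025 → 4680 (rounded up).
Burn-in layers = 8 × (63.7 + 8.11), so 574.48 s.
Normal layers = 4672 × (11.1 + 8.11) = 89749.12 s.
Sum: 574.48 + 89749.12 = 90323.6 s → 25.09 hours.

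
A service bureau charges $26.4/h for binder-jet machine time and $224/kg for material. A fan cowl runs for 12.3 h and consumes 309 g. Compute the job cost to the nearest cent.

Machine-time cost = 26.4 × 12.3 = $324.72.
Feedstock cost = 224 × 309/1000 = $69.216.
Job cost: 324.72 + 69.216 = 393.936 ≈ $393.94.

$393.94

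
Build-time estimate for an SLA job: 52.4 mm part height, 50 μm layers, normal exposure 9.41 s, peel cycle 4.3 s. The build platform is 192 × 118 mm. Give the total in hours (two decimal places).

3.99 hours

Layers = ⌈52.4/0.05⌉ = 1048.
Each layer takes = 9.41 + 4.3 = 13.71 s.
Build time: 1048 × 13.71 s = 14368.08 s, i.e. 3.99 hours.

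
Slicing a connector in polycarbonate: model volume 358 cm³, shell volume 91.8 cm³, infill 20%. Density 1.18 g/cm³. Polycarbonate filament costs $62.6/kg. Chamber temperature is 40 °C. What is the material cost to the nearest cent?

$10.71

Volume inside the shell = 358 − 91.8 = 266.2 cm³.
Infill deposited = 0.20 × 266.2, so 53.24 cm³.
Total extruded = 91.8 + 53.24, so 145.04 cm³.
Mass: 145.04 × 1.18 → 171.1472 g.
At $62.6/kg: 171.1472/1000 × 62.6 = $10.71.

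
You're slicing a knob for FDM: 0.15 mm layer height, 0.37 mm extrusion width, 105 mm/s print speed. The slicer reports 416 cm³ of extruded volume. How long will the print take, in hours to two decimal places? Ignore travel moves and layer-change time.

Extrusion cross-section = 0.15 × 0.37 = 0.0555 mm².
Toolpath length = 416 cm³ / 0.0555 mm² = 416000 / 0.0555 = 7495495.5 mm.
Time extruding: 7495495.5 / 105 → 71385.7 s.
In the requested units: 71385.7 s = 19.83 hours.

19.83 hours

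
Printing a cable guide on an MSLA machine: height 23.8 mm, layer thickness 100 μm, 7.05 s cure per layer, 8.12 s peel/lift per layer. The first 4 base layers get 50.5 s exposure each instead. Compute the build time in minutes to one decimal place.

Layers = ⌈23.8/0.1⌉ = 238.
Burn-in layers: 4 × (50.5 + 8.12) → 234.48 s.
Remaining layers = 234 × (7.05 + 8.12) = 3549.78 s.
Sum: 234.48 + 3549.78 = 3784.26 s → 63.1 minutes.

63.1 minutes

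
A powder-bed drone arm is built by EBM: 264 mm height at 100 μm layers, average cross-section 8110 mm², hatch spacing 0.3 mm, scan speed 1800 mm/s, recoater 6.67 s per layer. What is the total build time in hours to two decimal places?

Layer count = ceil(264 / 0.1) = 2640.
Scan path per layer = 8110 / 0.3, so 27033.3 mm.
Scan time per layer = 27033.3 / 1800 = 15.0185 s.
Layer cycle = 15.0185 + 6.67, so 21.6885 s.
Total: 2640 × 21.6885 s = 57257.64 s → 15.90 hours.

15.90 hours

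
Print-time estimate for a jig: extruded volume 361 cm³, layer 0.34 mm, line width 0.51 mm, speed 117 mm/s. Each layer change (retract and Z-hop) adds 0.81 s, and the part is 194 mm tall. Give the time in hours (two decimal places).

Line area = 0.34 × 0.51 = 0.1734 mm².
Total extruded path = 361000/0.1734 = 2081891.6 mm.
Print-move time: 2081891.6 / 117 → 17793.9 s.
Layers = ⌈194/0.34⌉ = 571.
Layer-change overhead = 571 × 0.81 = 462.51 s.
Altogether 17793.9 + 462.51 = 18256.41 s, i.e. 5.07 hours.

5.07 hours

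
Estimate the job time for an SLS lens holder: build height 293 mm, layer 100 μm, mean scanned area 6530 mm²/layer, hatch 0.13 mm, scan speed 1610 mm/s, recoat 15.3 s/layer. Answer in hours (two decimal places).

37.85 hours

Number of layers: 293 / 0.1 → 2930 (rounded up).
Hatch length per layer: 6530 / 0.13 → 50230.8 mm.
Laser time per layer = 50230.8 / 1610, so 31.1993 s.
Per-layer time: 31.1993 + 15.3 → 46.4993 s.
Build time = 2930 × 46.4993 = 136242.949 s = 37.85 hours.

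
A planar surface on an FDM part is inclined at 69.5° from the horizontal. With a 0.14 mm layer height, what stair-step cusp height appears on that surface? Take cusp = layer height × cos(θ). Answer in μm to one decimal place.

h_c = t·cos θ = 0.14 × 0.3502 = 0.049028 mm (49.0 μm).

49.0 μm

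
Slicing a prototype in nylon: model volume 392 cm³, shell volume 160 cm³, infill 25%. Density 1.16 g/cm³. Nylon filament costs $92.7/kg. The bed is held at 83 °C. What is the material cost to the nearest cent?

Infill region = 392 − 160, so 232 cm³.
Infill deposited = 0.25 × 232 = 58 cm³.
Total printed volume = 160 + 58, so 218 cm³.
Mass = 218 × 1.16, so 252.88 g.
Cost = 252.88 g / 1000 × $92.7/kg = $23.44.

$23.44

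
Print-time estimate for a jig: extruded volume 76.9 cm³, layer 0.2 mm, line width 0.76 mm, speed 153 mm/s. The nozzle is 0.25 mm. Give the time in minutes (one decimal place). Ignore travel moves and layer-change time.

Extrusion cross-section = 0.2 × 0.76 = 0.152 mm².
Total extruded path = 76900/0.152 = 505921.1 mm.
Time extruding = 505921.1 / 153 = 3306.7 s.
Converting: 3306.7 s = 55.1 minutes.

55.1 minutes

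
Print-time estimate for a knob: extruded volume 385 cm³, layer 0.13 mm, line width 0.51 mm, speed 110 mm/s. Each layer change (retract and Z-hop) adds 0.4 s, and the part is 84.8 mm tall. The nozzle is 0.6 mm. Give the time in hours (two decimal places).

Line area: 0.13 × 0.51 → 0.0663 mm².
Path length: 385000 mm³ / 0.0663 mm² → 5806938.2 mm.
Print-move time: 5806938.2 / 110 → 52790.3 s.
Number of layers: 84.8 / 0.13 → 653 (rounded up).
Non-print overhead = 653 × 0.4 = 261.2 s.
Altogether 52790.3 + 261.2 = 53051.5 s, i.e. 14.74 hours.

14.74 hours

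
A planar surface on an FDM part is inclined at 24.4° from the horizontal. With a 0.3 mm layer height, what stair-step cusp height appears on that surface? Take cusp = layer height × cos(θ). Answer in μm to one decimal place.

cos(24.4°) = 0.9107, so cusp = 0.3 × 0.9107 = 0.27321 mm → 273.2 μm.

273.2 μm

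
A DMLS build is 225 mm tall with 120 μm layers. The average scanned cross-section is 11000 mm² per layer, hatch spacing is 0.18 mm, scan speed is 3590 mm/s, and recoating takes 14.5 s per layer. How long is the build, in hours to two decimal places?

16.42 hours

Layers = ⌈225/0.12⌉ = 1875.
Scan path per layer = 11000 / 0.18, so 61111.1 mm.
Laser time per layer: 61111.1 / 3590 → 17.0226 s.
Time per layer: 17.0226 + 14.5 → 31.5226 s.
Total: 1875 × 31.5226 s = 59104.875 s → 16.42 hours.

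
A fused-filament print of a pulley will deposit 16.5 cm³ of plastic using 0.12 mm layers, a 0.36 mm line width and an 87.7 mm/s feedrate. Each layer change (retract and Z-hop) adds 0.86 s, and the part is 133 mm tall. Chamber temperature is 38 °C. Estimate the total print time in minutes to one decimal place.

88.5 minutes

Bead cross-section = 0.12 × 0.36, so 0.0432 mm².
Toolpath length = 16.5 cm³ / 0.0432 mm² = 16500 / 0.0432 = 381944.4 mm.
Time extruding: 381944.4 / 87.7 → 4355.1 s.
Number of layers: 133 / 0.12 → 1109 (rounded up).
Layer-change overhead = 1109 × 0.86, so 953.74 s.
Total = 4355.1 + 953.74 = 5308.84 s = 88.5 minutes.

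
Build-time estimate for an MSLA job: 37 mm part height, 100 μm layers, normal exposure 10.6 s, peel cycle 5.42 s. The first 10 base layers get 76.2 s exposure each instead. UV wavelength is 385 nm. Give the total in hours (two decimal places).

Layer count = ceil(37 / 0.1) = 370.
Burn-in layers: 10 × (76.2 + 5.42) → 816.2 s.
Remaining layers: 360 × (10.6 + 5.42) → 5767.2 s.
Sum: 816.2 + 5767.2 = 6583.4 s → 1.83 hours.

1.83 hours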